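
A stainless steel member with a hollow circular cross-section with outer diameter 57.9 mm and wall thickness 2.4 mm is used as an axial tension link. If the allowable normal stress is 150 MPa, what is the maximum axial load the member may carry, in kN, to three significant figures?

A = 418.5 mm².
P_max = σ_allow · A = 150 · 418.5 = 62770 N = 62.77 kN.

62.8 kN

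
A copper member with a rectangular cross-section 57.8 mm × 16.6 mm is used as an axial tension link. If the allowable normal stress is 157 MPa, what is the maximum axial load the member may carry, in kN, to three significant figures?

151 kN

A = 959.5 mm².
P_max = σ_allow · A = 157 · 959.5 = 150600 N = 150.6 kN.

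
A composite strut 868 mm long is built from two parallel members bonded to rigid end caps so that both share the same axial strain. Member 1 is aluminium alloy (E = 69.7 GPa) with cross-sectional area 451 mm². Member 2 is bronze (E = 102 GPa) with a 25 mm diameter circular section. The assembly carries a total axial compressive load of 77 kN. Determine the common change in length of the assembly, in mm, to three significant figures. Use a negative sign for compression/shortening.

A_2 = 490.9 mm².
Equal strain + equilibrium ⇒ each member carries load in proportion to AE: A₁E₁ = 31430000 N, A₂E₂ = 50070000 N, ΣAE = 81500000 N.
δ = PL/ΣAE = -77000·868/81500000 = -0.82 mm.

-0.820 mm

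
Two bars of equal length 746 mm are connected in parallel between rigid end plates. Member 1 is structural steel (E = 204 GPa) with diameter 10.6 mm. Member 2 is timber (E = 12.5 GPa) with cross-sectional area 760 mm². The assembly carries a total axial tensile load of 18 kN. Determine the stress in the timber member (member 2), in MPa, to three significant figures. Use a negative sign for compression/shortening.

8.18 MPa

A_1 = 88.25 mm².
Equal strain + equilibrium ⇒ each member carries load in proportion to AE: A₁E₁ = 18000000 N, A₂E₂ = 9500000 N, ΣAE = 27500000 N.
σ₂ = P·E₂/ΣAE = 18000·12500/27500000 = 8.181 MPa.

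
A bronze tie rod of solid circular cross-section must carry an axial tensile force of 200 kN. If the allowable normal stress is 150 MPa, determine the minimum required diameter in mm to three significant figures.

Required area A ≥ P/σ_allow = 200000/150 = 1333 mm².
For a solid circular section, d ≥ √(4A/π) = 41.2 mm.

41.2 mm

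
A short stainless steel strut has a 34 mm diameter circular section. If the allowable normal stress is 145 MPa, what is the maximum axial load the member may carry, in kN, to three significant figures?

A = 907.9 mm².
P_max = σ_allow · A = 145 · 907.9 = 131600 N = 131.6 kN.

132 kN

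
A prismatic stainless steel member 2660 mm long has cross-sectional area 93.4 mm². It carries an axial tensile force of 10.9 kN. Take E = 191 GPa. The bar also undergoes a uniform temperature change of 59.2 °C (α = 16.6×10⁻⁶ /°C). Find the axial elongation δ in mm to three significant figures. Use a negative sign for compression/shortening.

4.24 mm

δ_mech = NL/(AE) = 10900·2660/(93.4·191000) = 1.625 mm.
δ_thermal = αLΔT = 16.6e-6·2660·59.2 = 2.614 mm.
δ = δ_mech + δ_thermal = 4.239 mm.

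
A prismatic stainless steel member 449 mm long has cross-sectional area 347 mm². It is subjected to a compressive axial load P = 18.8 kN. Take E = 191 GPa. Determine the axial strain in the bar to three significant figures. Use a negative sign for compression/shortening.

σ = N/A = -54.18 MPa; ε = σ/E = -54.18/191000 = -2.837e-04.

-2.84e-04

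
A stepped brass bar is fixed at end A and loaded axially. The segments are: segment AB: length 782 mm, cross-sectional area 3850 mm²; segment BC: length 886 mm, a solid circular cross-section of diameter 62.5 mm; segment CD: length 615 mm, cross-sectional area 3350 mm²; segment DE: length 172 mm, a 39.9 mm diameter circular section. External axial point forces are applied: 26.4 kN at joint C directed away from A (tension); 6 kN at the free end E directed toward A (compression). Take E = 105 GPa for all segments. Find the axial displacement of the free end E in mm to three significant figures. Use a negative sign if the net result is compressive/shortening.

0.0772 mm

Internal axial forces (sectioning from the free end, tension +): N_DE = -6 kN, N_CD = -6 kN, N_BC = 20.4 kN, N_AB = 20.4 kN.
A_BC = 3068 mm².
A_DE = 1250 mm².
δ_AB = 20400·782/(3850·105000) = 0.03946 mm
δ_BC = 20400·886/(3068·105000) = 0.05611 mm
δ_CD = -6000·615/(3350·105000) = -0.01049 mm
δ_DE = -6000·172/(1250·105000) = -0.007861 mm
δ = Σδ_i = 0.07722 mm.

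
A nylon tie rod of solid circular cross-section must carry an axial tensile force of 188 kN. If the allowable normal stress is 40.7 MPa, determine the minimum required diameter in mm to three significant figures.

76.7 mm

Required area A ≥ P/σ_allow = 188000/40.7 = 4619 mm².
For a solid circular section, d ≥ √(4A/π) = 76.69 mm.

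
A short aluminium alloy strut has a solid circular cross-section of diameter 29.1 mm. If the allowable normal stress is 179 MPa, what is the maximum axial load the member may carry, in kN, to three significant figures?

119 kN

A = 665.1 mm².
P_max = σ_allow · A = 179 · 665.1 = 119000 N = 119 kN.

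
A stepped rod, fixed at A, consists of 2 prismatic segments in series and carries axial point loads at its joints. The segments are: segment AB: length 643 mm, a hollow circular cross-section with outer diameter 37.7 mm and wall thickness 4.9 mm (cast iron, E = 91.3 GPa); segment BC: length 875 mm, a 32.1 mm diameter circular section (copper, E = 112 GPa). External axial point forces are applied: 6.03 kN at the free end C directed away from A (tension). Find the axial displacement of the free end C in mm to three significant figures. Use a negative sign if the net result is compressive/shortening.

Internal axial forces (sectioning from the free end, tension +): N_BC = 6.03 kN, N_AB = 6.03 kN.
A_AB = 504.9 mm².
A_BC = 809.3 mm².
δ_AB = 6030·643/(504.9·91300) = 0.08411 mm
δ_BC = 6030·875/(809.3·112000) = 0.05821 mm
δ = Σδ_i = 0.1423 mm.

0.142 mm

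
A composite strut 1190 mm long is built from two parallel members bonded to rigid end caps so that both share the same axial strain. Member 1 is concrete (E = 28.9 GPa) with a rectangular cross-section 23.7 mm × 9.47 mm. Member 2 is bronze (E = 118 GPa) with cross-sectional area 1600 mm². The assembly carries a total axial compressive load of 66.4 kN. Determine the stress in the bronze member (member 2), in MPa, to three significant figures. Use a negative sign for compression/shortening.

-40.1 MPa

A_1 = 224.4 mm².
Equal strain + equilibrium ⇒ each member carries load in proportion to AE: A₁E₁ = 6486000 N, A₂E₂ = 188800000 N, ΣAE = 195300000 N.
σ₂ = P·E₂/ΣAE = -66400·118000/195300000 = -40.12 MPa.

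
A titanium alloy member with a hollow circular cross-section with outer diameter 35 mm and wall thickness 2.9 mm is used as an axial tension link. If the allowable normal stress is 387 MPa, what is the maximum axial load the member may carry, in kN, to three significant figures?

113 kN

A = 292.5 mm².
P_max = σ_allow · A = 387 · 292.5 = 113200 N = 113.2 kN.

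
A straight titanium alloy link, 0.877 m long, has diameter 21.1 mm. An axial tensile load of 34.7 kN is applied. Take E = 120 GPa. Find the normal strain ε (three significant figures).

A = 349.7 mm².
σ = N/A = 99.24 MPa; ε = σ/E = 99.24/120000 = 8.270e-04.

8.27e-04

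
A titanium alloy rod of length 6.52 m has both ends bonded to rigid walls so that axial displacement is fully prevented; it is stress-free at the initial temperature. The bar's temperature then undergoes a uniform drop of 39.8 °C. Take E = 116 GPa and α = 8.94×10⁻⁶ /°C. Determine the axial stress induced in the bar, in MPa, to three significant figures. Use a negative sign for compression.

Free thermal expansion αLΔT = 8.94e-6 · 6520 · -39.8 = -2.32 mm.
The walls impose strain ε = −(-2.32)/6520 = 3.5581e-04; σ = Eε = 116000 · 3.5581e-04 = 41.27 MPa.

41.3 MPa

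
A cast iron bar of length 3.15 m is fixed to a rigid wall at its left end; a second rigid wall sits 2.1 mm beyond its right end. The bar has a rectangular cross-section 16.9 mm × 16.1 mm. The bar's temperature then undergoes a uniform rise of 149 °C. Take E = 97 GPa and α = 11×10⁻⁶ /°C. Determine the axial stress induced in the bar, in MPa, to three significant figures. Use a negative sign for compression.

Free thermal expansion αLΔT = 11e-6 · 3150 · 149 = 5.163 mm.
The walls engage after the gap closes; constrained expansion = 5.163 − 2.1 = 3.063 mm.
The walls impose strain ε = −(3.063)/3150 = -9.7233e-04; σ = Eε = 97000 · -9.7233e-04 = -94.32 MPa.

-94.3 MPa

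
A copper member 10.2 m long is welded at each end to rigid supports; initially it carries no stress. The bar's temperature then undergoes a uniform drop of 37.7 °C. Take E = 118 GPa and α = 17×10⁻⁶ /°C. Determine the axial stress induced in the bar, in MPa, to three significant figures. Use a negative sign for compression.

Free thermal expansion αLΔT = 17e-6 · 10200 · -37.7 = -6.537 mm.
The walls impose strain ε = −(-6.537)/10200 = 6.4090e-04; σ = Eε = 118000 · 6.4090e-04 = 75.63 MPa.

75.6 MPa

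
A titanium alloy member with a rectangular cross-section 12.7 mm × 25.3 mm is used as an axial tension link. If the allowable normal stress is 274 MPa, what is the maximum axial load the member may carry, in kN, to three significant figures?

A = 321.3 mm².
P_max = σ_allow · A = 274 · 321.3 = 88040 N = 88.04 kN.

88.0 kN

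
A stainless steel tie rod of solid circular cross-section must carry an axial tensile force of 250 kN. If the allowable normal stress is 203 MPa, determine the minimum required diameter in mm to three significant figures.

39.6 mm

Required area A ≥ P/σ_allow = 250000/203 = 1232 mm².
For a solid circular section, d ≥ √(4A/π) = 39.6 mm.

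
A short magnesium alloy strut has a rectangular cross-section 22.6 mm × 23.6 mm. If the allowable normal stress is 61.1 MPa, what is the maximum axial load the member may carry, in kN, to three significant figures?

32.6 kN

A = 533.4 mm².
P_max = σ_allow · A = 61.1 · 533.4 = 32590 N = 32.59 kN.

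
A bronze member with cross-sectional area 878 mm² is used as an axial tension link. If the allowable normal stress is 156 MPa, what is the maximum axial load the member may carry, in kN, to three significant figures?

137 kN

P_max = σ_allow · A = 156 · 878 = 137000 N = 137 kN.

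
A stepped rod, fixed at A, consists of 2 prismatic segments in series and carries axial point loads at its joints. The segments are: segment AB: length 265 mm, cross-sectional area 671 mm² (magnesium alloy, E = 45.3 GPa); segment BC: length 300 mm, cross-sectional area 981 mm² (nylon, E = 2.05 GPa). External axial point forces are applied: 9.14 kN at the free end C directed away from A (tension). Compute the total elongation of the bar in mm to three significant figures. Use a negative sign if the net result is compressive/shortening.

Internal axial forces (sectioning from the free end, tension +): N_BC = 9.14 kN, N_AB = 9.14 kN.
δ_AB = 9140·265/(671·45300) = 0.07968 mm
δ_BC = 9140·300/(981·2050) = 1.363 mm
δ = Σδ_i = 1.443 mm.

1.44 mm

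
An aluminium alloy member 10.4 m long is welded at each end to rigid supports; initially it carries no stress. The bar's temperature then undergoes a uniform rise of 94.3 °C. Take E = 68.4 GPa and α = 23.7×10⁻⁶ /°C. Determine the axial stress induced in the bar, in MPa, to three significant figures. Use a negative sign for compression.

-153 MPa

Free thermal expansion αLΔT = 23.7e-6 · 10400 · 94.3 = 23.24 mm.
The walls impose strain ε = −(23.24)/10400 = -2.2349e-03; σ = Eε = 68400 · -2.2349e-03 = -152.9 MPa.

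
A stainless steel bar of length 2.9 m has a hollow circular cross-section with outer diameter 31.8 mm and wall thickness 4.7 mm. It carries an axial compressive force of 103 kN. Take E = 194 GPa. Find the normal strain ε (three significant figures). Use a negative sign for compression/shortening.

A = 400.1 mm².
σ = N/A = -257.4 MPa; ε = σ/E = -257.4/194000 = -1.327e-03.

-0.00133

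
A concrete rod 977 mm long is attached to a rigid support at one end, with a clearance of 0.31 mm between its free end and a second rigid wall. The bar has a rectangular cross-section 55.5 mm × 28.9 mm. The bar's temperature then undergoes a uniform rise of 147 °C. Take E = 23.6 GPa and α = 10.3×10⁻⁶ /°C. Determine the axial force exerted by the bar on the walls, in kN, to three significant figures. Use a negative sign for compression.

Free thermal expansion αLΔT = 10.3e-6 · 977 · 147 = 1.479 mm.
The walls engage after the gap closes; constrained expansion = 1.479 − 0.31 = 1.169 mm.
The walls impose strain ε = −(1.169)/977 = -1.1968e-03; σ = Eε = 23600 · -1.1968e-03 = -28.24 MPa.
Wall reaction R = σ·A = -28.24·1604 = -45300 N = -45.3 kN.

-45.3 kN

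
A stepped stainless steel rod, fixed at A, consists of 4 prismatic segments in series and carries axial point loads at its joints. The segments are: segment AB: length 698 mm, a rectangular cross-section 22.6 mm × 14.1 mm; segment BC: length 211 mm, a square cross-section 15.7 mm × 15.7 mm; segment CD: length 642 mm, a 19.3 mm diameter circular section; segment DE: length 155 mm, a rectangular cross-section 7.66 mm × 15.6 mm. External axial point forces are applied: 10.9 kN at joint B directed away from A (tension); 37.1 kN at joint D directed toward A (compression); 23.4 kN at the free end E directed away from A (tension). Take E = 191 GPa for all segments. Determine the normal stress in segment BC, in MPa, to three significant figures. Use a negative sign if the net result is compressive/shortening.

-55.6 MPa

Internal axial forces (sectioning from the free end, tension +): N_DE = 23.4 kN, N_CD = -13.7 kN, N_BC = -13.7 kN, N_AB = -2.8 kN.
A_BC = 246.5 mm².
σ_BC = N_BC/A_BC = -13700/246.5 = -55.58 MPa.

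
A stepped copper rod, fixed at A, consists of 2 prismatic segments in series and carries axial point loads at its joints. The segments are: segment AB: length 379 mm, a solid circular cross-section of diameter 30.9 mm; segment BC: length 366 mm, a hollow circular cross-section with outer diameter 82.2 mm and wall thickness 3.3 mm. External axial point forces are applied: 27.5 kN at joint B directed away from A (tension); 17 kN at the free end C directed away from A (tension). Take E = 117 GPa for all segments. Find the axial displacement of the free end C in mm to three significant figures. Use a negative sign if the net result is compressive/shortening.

0.257 mm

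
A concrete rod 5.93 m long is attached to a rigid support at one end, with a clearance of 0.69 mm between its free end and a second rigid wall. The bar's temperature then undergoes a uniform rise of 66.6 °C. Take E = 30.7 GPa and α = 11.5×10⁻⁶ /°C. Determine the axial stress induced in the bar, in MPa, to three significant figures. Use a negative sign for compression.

-19.9 MPa

Free thermal expansion αLΔT = 11.5e-6 · 5930 · 66.6 = 4.542 mm.
The walls engage after the gap closes; constrained expansion = 4.542 − 0.69 = 3.852 mm.
The walls impose strain ε = −(3.852)/5930 = -6.4954e-04; σ = Eε = 30700 · -6.4954e-04 = -19.94 MPa.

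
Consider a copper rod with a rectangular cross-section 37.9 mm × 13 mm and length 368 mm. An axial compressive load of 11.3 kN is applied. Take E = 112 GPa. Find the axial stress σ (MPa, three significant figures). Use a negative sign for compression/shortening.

-22.9 MPa

A = 492.7 mm².
σ = N/A = -11300/492.7 = -22.93 MPa.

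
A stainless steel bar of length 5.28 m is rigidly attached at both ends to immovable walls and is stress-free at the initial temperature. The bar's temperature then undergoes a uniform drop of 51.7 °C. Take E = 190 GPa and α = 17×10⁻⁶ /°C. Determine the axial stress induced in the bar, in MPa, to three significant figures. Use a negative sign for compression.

167 MPa

Free thermal expansion αLΔT = 17e-6 · 5280 · -51.7 = -4.641 mm.
The walls impose strain ε = −(-4.641)/5280 = 8.7890e-04; σ = Eε = 190000 · 8.7890e-04 = 167 MPa.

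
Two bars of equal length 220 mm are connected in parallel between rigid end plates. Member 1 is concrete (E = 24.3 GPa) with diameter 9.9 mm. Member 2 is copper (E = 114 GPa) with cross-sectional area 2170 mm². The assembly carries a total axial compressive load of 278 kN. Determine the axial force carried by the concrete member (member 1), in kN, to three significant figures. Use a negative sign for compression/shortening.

-2.09 kN

A_1 = 76.98 mm².
Equal strain + equilibrium ⇒ each member carries load in proportion to AE: A₁E₁ = 1871000 N, A₂E₂ = 247400000 N, ΣAE = 249300000 N.
F₁ = P·A₁E₁/ΣAE = -278000·1871000/249300000 = -2086 N.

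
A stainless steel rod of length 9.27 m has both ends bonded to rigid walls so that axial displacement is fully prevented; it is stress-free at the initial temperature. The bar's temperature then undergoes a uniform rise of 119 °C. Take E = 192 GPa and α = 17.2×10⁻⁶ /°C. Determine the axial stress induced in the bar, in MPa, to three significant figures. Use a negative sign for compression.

Free thermal expansion αLΔT = 17.2e-6 · 9270 · 119 = 18.97 mm.
The walls impose strain ε = −(18.97)/9270 = -2.0468e-03; σ = Eε = 192000 · -2.0468e-03 = -393 MPa.

-393 MPa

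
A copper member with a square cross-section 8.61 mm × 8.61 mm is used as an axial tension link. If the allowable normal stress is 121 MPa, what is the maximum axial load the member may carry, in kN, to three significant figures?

8.97 kN

A = 74.13 mm².
P_max = σ_allow · A = 121 · 74.13 = 8970 N = 8.97 kN.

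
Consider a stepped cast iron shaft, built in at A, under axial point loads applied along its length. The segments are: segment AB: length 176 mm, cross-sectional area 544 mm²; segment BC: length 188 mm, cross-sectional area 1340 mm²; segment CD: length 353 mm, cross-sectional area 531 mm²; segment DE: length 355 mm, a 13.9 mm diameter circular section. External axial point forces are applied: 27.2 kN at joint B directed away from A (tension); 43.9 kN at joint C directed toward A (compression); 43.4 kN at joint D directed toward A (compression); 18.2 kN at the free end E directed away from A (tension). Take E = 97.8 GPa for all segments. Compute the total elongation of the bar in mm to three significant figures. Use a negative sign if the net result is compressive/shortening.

Internal axial forces (sectioning from the free end, tension +): N_DE = 18.2 kN, N_CD = -25.2 kN, N_BC = -69.1 kN, N_AB = -41.9 kN.
A_DE = 151.7 mm².
δ_AB = -41900·176/(544·97800) = -0.1386 mm
δ_BC = -69100·188/(1340·97800) = -0.09913 mm
δ_CD = -25200·353/(531·97800) = -0.1713 mm
δ_DE = 18200·355/(151.7·97800) = 0.4354 mm
δ = Σδ_i = 0.02632 mm.

0.0263 mm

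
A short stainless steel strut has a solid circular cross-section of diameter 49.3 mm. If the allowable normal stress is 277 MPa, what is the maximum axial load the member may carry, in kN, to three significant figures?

529 kN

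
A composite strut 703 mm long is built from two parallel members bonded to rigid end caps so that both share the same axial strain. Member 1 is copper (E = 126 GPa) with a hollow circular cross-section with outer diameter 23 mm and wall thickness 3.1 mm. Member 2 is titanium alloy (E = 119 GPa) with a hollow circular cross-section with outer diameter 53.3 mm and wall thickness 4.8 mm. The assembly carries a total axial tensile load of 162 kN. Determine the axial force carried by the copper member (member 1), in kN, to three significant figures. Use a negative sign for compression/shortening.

35.5 kN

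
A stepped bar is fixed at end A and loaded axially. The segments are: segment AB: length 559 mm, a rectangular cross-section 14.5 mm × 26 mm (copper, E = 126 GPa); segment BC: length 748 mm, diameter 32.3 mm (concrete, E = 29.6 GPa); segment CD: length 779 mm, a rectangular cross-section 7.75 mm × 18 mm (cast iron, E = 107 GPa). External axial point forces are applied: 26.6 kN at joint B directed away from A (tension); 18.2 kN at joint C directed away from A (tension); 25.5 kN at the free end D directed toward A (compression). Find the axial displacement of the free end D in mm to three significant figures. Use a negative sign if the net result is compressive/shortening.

-1.33 mm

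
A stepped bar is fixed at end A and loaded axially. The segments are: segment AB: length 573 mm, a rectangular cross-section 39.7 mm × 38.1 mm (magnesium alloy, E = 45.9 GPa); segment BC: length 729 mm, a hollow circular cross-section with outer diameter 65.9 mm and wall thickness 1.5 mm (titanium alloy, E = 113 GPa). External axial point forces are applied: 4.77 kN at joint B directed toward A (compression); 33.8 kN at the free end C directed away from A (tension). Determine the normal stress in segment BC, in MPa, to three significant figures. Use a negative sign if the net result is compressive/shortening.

Internal axial forces (sectioning from the free end, tension +): N_BC = 33.8 kN, N_AB = 29.03 kN.
A_BC = 303.5 mm².
σ_BC = N_BC/A_BC = 33800/303.5 = 111.4 MPa.

111 MPa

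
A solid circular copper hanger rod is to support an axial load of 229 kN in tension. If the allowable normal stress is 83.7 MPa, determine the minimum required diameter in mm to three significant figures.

59.0 mm

Required area A ≥ P/σ_allow = 229000/83.7 = 2736 mm².
For a solid circular section, d ≥ √(4A/π) = 59.02 mm.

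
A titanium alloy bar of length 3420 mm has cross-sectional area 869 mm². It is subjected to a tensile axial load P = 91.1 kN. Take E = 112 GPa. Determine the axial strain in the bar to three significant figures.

σ = N/A = 104.8 MPa; ε = σ/E = 104.8/112000 = 9.360e-04.

9.36e-04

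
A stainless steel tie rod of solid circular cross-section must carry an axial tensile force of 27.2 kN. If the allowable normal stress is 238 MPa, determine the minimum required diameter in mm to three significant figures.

12.1 mm

Required area A ≥ P/σ_allow = 27200/238 = 114.3 mm².
For a solid circular section, d ≥ √(4A/π) = 12.06 mm.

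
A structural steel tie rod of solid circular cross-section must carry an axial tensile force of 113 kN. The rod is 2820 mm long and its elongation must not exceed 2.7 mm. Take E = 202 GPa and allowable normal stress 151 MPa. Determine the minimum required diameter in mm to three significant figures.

30.9 mm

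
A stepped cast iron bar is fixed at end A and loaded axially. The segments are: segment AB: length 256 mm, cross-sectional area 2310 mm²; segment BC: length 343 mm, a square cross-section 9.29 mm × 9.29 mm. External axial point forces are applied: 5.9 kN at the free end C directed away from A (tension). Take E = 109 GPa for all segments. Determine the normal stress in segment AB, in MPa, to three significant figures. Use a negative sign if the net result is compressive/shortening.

2.55 MPa

Internal axial forces (sectioning from the free end, tension +): N_BC = 5.9 kN, N_AB = 5.9 kN.
σ_AB = N_AB/A_AB = 5900/2310 = 2.554 MPa.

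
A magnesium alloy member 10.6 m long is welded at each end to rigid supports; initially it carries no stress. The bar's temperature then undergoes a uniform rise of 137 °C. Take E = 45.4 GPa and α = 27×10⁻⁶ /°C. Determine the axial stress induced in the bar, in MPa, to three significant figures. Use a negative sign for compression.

Free thermal expansion αLΔT = 27e-6 · 10600 · 137 = 39.21 mm.
The walls impose strain ε = −(39.21)/10600 = -3.6990e-03; σ = Eε = 45400 · -3.6990e-03 = -167.9 MPa.

-168 MPa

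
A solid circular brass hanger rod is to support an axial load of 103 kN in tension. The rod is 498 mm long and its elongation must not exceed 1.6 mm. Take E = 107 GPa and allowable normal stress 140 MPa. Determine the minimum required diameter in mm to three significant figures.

Required area A ≥ P/σ_allow = 103000/140 = 735.7 mm².
For a solid circular section, d ≥ √(4A/π) = 30.61 mm.
Elongation limit: A ≥ PL/(Eδ_allow) = 103000·498/(107000·1.6) = 299.6 mm² ⇒ d ≥ 19.53 mm.
The stress limit governs.

30.6 mm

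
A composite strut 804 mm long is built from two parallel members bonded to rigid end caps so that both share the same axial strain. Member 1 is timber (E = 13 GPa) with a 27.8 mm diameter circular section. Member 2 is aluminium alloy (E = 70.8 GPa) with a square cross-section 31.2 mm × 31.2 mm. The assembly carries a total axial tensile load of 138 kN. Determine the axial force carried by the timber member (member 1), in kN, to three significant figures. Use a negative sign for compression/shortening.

14.2 kN

A_1 = 607 mm².
A_2 = 973.4 mm².
Equal strain + equilibrium ⇒ each member carries load in proportion to AE: A₁E₁ = 7891000 N, A₂E₂ = 68920000 N, ΣAE = 76810000 N.
F₁ = P·A₁E₁/ΣAE = 138000·7891000/76810000 = 14180 N.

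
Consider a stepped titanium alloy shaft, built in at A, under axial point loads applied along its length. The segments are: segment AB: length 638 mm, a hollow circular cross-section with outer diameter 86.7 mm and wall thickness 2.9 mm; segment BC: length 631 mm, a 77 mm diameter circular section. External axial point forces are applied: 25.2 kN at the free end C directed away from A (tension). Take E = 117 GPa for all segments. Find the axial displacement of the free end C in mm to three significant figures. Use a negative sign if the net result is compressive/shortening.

0.209 mm

Internal axial forces (sectioning from the free end, tension +): N_BC = 25.2 kN, N_AB = 25.2 kN.
A_AB = 763.5 mm².
A_BC = 4657 mm².
δ_AB = 25200·638/(763.5·117000) = 0.18 mm
δ_BC = 25200·631/(4657·117000) = 0.02919 mm
δ = Σδ_i = 0.2092 mm.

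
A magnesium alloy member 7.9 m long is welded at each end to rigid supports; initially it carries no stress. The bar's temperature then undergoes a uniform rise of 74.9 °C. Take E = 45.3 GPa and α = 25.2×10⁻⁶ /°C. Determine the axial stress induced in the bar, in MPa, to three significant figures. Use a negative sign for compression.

-85.5 MPa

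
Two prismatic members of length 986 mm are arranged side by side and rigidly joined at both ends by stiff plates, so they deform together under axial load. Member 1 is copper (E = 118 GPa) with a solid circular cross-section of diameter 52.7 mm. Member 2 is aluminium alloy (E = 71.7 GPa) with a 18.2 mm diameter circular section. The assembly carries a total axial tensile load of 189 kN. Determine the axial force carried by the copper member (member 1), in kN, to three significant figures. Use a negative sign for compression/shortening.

A_1 = 2181 mm².
A_2 = 260.2 mm².
Equal strain + equilibrium ⇒ each member carries load in proportion to AE: A₁E₁ = 257400000 N, A₂E₂ = 18650000 N, ΣAE = 276000000 N.
F₁ = P·A₁E₁/ΣAE = 189000·257400000/276000000 = 176200 N.

176 kN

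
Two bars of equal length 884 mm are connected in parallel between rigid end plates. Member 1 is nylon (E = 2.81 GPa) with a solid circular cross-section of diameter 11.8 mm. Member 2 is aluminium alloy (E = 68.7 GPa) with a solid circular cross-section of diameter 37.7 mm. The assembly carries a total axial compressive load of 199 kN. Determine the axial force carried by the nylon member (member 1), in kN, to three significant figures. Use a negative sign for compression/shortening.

A_1 = 109.4 mm².
A_2 = 1116 mm².
Equal strain + equilibrium ⇒ each member carries load in proportion to AE: A₁E₁ = 307300 N, A₂E₂ = 76690000 N, ΣAE = 77000000 N.
F₁ = P·A₁E₁/ΣAE = -199000·307300/77000000 = -794.2 N.

-0.794 kN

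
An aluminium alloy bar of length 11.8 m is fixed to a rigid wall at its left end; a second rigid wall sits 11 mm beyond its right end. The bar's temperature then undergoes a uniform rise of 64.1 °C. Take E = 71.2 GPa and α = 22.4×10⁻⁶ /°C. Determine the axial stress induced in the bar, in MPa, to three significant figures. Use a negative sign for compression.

-35.9 MPa

Free thermal expansion αLΔT = 22.4e-6 · 11800 · 64.1 = 16.94 mm.
The walls engage after the gap closes; constrained expansion = 16.94 − 11 = 5.943 mm.
The walls impose strain ε = −(5.943)/11800 = -5.0364e-04; σ = Eε = 71200 · -5.0364e-04 = -35.86 MPa.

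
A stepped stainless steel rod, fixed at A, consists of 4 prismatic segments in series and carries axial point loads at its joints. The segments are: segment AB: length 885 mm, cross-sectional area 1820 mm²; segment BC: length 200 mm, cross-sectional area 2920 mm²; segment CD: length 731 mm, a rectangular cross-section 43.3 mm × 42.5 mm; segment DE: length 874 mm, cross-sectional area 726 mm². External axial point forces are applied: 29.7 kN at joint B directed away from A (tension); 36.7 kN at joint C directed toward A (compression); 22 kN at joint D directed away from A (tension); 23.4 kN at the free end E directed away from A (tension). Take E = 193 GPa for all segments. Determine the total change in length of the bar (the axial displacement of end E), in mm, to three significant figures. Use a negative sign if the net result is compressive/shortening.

0.339 mm

Internal axial forces (sectioning from the free end, tension +): N_DE = 23.4 kN, N_CD = 45.4 kN, N_BC = 8.7 kN, N_AB = 38.4 kN.
A_CD = 1840 mm².
δ_AB = 38400·885/(1820·193000) = 0.09675 mm
δ_BC = 8700·200/(2920·193000) = 0.003088 mm
δ_CD = 45400·731/(1840·193000) = 0.09344 mm
δ_DE = 23400·874/(726·193000) = 0.146 mm
δ = Σδ_i = 0.3392 mm.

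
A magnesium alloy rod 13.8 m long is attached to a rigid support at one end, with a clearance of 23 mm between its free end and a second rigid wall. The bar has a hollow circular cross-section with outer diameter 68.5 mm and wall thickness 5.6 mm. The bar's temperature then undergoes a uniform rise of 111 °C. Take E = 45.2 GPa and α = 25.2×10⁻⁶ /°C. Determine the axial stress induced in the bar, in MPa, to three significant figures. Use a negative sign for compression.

Free thermal expansion αLΔT = 25.2e-6 · 13800 · 111 = 38.6 mm.
The walls engage after the gap closes; constrained expansion = 38.6 − 23 = 15.6 mm.
The walls impose strain ε = −(15.6)/13800 = -1.1305e-03; σ = Eε = 45200 · -1.1305e-03 = -51.1 MPa.

-51.1 MPa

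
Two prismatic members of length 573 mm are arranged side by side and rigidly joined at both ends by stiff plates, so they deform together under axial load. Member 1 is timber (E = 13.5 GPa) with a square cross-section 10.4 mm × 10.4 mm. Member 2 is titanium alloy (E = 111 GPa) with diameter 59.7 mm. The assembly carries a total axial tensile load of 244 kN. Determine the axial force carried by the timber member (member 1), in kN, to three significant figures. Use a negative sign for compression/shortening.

A_1 = 108.2 mm².
A_2 = 2799 mm².
Equal strain + equilibrium ⇒ each member carries load in proportion to AE: A₁E₁ = 1460000 N, A₂E₂ = 310700000 N, ΣAE = 312200000 N.
F₁ = P·A₁E₁/ΣAE = 244000·1460000/312200000 = 1141 N.

1.14 kN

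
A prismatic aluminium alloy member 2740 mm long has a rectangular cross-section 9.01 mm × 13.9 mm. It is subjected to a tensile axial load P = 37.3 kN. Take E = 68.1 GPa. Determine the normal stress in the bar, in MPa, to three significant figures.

A = 125.2 mm².
σ = N/A = 37300/125.2 = 297.8 MPa.

298 MPa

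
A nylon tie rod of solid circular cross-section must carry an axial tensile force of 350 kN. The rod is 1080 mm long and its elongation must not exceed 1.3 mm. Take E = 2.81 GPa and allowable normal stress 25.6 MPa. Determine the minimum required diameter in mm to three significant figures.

363 mm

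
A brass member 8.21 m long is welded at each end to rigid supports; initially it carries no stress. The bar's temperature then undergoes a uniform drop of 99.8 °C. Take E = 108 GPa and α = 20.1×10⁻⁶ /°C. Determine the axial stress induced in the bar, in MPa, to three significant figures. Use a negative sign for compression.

217 MPa

Free thermal expansion αLΔT = 20.1e-6 · 8210 · -99.8 = -16.47 mm.
The walls impose strain ε = −(-16.47)/8210 = 2.0060e-03; σ = Eε = 108000 · 2.0060e-03 = 216.6 MPa.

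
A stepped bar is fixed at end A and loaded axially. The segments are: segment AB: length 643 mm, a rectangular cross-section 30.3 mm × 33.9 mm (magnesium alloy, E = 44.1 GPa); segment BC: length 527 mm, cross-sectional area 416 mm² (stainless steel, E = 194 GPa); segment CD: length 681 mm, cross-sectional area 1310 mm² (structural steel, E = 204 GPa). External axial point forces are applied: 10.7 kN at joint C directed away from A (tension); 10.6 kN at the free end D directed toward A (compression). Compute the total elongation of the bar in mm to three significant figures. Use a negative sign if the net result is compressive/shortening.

Internal axial forces (sectioning from the free end, tension +): N_CD = -10.6 kN, N_BC = 0.1 kN, N_AB = 0.1 kN.
A_AB = 1027 mm².
δ_AB = 100·643/(1027·44100) = 0.001419 mm
δ_BC = 100·527/(416·194000) = 0.000653 mm
δ_CD = -10600·681/(1310·204000) = -0.02701 mm
δ = Σδ_i = -0.02494 mm.

-0.0249 mm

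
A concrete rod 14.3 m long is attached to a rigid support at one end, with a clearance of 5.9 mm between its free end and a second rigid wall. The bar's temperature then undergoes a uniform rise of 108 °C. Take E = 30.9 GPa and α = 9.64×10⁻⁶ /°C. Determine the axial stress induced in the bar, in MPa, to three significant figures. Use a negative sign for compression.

Free thermal expansion αLΔT = 9.64e-6 · 14300 · 108 = 14.89 mm.
The walls engage after the gap closes; constrained expansion = 14.89 − 5.9 = 8.988 mm.
The walls impose strain ε = −(8.988)/14300 = -6.2853e-04; σ = Eε = 30900 · -6.2853e-04 = -19.42 MPa.

-19.4 MPa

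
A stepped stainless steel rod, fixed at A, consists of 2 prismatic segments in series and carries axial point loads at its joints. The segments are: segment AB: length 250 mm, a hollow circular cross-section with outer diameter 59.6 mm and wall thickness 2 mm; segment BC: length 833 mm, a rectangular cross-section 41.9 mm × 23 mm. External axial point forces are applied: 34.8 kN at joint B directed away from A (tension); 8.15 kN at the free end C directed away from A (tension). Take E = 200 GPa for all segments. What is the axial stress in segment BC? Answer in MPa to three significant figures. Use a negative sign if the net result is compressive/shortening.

8.46 MPa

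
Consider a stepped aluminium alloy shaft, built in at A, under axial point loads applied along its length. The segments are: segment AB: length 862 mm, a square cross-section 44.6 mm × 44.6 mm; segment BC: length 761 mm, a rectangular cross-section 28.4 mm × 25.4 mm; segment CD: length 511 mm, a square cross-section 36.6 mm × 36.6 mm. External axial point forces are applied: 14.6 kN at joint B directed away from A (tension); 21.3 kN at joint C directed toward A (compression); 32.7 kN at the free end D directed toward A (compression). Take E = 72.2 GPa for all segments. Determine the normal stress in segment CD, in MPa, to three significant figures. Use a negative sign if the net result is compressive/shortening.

Internal axial forces (sectioning from the free end, tension +): N_CD = -32.7 kN, N_BC = -54 kN, N_AB = -39.4 kN.
A_CD = 1340 mm².
σ_CD = N_CD/A_CD = -32700/1340 = -24.41 MPa.

-24.4 MPa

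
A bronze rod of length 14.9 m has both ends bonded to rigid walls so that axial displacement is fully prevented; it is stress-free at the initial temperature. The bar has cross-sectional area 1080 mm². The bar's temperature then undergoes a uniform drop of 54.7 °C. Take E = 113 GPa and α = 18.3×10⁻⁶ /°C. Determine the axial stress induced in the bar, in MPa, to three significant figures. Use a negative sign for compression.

113 MPa

Free thermal expansion αLΔT = 18.3e-6 · 14900 · -54.7 = -14.92 mm.
The walls impose strain ε = −(-14.92)/14900 = 1.0010e-03; σ = Eε = 113000 · 1.0010e-03 = 113.1 MPa.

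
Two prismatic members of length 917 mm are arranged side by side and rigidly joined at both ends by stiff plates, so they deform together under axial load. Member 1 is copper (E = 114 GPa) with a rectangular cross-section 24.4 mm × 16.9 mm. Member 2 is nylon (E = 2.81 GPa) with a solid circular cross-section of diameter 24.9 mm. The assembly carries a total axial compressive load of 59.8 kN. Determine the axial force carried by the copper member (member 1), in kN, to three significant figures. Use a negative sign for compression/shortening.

A_1 = 412.4 mm².
A_2 = 487 mm².
Equal strain + equilibrium ⇒ each member carries load in proportion to AE: A₁E₁ = 47010000 N, A₂E₂ = 1368000 N, ΣAE = 48380000 N.
F₁ = P·A₁E₁/ΣAE = -59800·47010000/48380000 = -58110 N.

-58.1 kN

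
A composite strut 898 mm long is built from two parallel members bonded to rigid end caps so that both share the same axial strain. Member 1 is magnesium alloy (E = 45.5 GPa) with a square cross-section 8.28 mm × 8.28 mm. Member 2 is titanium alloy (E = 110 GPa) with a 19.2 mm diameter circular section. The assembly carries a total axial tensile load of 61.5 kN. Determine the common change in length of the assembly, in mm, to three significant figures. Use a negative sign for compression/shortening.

A_1 = 68.56 mm².
A_2 = 289.5 mm².
Equal strain + equilibrium ⇒ each member carries load in proportion to AE: A₁E₁ = 3119000 N, A₂E₂ = 31850000 N, ΣAE = 34970000 N.
δ = PL/ΣAE = 61500·898/34970000 = 1.579 mm.

1.58 mm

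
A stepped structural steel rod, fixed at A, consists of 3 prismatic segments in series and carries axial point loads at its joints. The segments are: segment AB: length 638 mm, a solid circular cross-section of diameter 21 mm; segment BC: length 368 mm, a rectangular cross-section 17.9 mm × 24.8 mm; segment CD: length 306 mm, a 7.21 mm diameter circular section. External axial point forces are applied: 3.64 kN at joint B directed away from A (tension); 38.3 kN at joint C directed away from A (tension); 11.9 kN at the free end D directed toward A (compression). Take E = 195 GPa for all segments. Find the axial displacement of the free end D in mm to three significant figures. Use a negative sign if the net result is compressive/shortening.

-0.0614 mm

Internal axial forces (sectioning from the free end, tension +): N_CD = -11.9 kN, N_BC = 26.4 kN, N_AB = 30.04 kN.
A_AB = 346.4 mm².
A_BC = 443.9 mm².
A_CD = 40.83 mm².
δ_AB = 30040·638/(346.4·195000) = 0.2838 mm
δ_BC = 26400·368/(443.9·195000) = 0.1122 mm
δ_CD = -11900·306/(40.83·195000) = -0.4574 mm
δ = Σδ_i = -0.06138 mm.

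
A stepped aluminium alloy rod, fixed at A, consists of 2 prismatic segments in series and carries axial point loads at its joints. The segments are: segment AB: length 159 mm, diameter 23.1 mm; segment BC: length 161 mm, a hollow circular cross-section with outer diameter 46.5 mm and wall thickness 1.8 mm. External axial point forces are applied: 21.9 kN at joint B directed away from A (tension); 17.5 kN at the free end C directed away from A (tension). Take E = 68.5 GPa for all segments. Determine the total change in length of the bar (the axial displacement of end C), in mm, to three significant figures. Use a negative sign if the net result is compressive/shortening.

Internal axial forces (sectioning from the free end, tension +): N_BC = 17.5 kN, N_AB = 39.4 kN.
A_AB = 419.1 mm².
A_BC = 252.8 mm².
δ_AB = 39400·159/(419.1·68500) = 0.2182 mm
δ_BC = 17500·161/(252.8·68500) = 0.1627 mm
δ = Σδ_i = 0.3809 mm.

0.381 mm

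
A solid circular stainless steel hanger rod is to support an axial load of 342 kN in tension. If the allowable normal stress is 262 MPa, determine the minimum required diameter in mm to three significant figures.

40.8 mm

Required area A ≥ P/σ_allow = 342000/262 = 1305 mm².
For a solid circular section, d ≥ √(4A/π) = 40.77 mm.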